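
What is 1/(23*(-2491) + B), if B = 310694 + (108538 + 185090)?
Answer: 1/547029 ≈ 1.8281e-6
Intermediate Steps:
B = 604322 (B = 310694 + 293628 = 604322)
1/(23*(-2491) + B) = 1/(23*(-2491) + 604322) = 1/(-57293 + 604322) = 1/547029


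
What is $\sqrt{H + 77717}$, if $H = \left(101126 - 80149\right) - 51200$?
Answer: $\sqrt{47494} \approx 217.93$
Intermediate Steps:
$H = -30223$ ($H = 20977 - 51200 = -30223$)
$\sqrt{H + 77717} = \sqrt{-30223 + 77717} = \sqrt{47494}$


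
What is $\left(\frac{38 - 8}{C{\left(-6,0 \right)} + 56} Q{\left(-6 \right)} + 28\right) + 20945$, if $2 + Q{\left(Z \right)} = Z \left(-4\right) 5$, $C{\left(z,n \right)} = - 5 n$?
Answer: $\frac{294507}{14} \approx 21036.0$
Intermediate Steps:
$Q{\left(Z \right)} = -2 - 20 Z$ ($Q{\left(Z \right)} = -2 + Z \left(-4\right) 5 = -2 + - 4 Z 5 = -2 - 20 Z$)
$\left(\frac{38 - 8}{C{\left(-6,0 \right)} + 56} Q{\left(-6 \right)} + 28\right) + 20945 = \left(\frac{38 - 8}{\left(-5\right) 0 + 56} \left(-2 - -120\right) + 28\right) + 20945 = \left(\frac{30}{0 + 56} \left(-2 + 120\right) + 28\right) + 20945 = \left(\frac{30}{56} \cdot 118 + 28\right) + 20945 = \left(30 \cdot \frac{1}{56} \cdot 118 + 28\right) + 20945 = \left(\frac{15}{28} \cdot 118 + 28\right) + 20945 = \left(\frac{885}{14} + 28\right) + 20945 = \frac{1277}{14} + 20945 = \frac{294507}{14}$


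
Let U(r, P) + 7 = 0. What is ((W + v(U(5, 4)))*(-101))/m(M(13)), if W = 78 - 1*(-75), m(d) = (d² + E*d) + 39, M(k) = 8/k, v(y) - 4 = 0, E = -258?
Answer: 2679833/20177 ≈ 132.82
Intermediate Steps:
U(r, P) = -7 (U(r, P) = -7 + 0 = -7)
v(y) = 4 (v(y) = 4 + 0 = 4)
m(d) = 39 + d² - 258*d (m(d) = (d² - 258*d) + 39 = 39 + d² - 258*d)
W = 153 (W = 78 + 75 = 153)
((W + v(U(5, 4)))*(-101))/m(M(13)) = ((153 + 4)*(-101))/(39 + (8/13)² - 2064/13) = (157*(-101))/(39 + (8*(1/13))² - 2064/13) = -15857/(39 + (8/13)² - 258*8/13) = -15857/(39 + 64/169 - 2064/13) = -15857/(-20177/169) = -15857*(-169/20177) = 2679833/20177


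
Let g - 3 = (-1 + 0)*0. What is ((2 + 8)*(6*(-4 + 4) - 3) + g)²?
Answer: 729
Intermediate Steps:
g = 3 (g = 3 + (-1 + 0)*0 = 3 - 1*0 = 3 + 0 = 3)
((2 + 8)*(6*(-4 + 4) - 3) + g)² = ((2 + 8)*(6*(-4 + 4) - 3) + 3)² = (10*(6*0 - 3) + 3)² = (10*(0 - 3) + 3)² = (10*(-3) + 3)² = (-30 + 3)² = (-27)² = 729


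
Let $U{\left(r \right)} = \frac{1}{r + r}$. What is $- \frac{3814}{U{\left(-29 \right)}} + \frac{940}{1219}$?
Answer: $\frac{269658368}{1219} \approx 2.2121 \cdot 10^{5}$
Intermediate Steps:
$U{\left(r \right)} = \frac{1}{2 r}$
$- \frac{3814}{U{\left(-29 \right)}} + \frac{940}{1219} = - \frac{3814}{\frac{1}{2} \frac{1}{-29}} + \frac{940}{1219} = - \frac{3814}{\frac{1}{2} \left(- \frac{1}{29}\right)} + 940 \cdot \frac{1}{1219} = - \frac{3814}{- \frac{1}{58}} + \frac{940}{1219} = \left(-3814\right) \left(-58\right) + \frac{940}{1219} = 221212 + \frac{940}{1219} = \frac{269658368}{1219}$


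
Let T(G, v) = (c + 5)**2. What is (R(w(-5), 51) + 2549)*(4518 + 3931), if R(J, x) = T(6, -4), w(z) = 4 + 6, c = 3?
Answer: 22077237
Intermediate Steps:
w(z) = 10
T(G, v) = 64 (T(G, v) = (3 + 5)**2 = 8**2 = 64)
R(J, x) = 64
(R(w(-5), 51) + 2549)*(4518 + 3931) = (64 + 2549)*(4518 + 3931) = 2613*8449 = 22077237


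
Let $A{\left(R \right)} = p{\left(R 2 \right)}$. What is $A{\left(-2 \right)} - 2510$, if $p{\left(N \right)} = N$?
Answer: $-2514$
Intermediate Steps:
$A{\left(R \right)} = 2 R$ ($A{\left(R \right)} = R 2 = 2 R$)
$A{\left(-2 \right)} - 2510 = 2 \left(-2\right) - 2510 = -4 - 2510 = -2514$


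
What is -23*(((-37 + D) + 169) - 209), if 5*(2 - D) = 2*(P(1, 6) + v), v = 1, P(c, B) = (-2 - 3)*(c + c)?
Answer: 8211/5 ≈ 1642.2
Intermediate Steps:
P(c, B) = -10*c
D = 28/5 (D = 2 - 2*(-10*1 + 1)/5 = 2 - 2*(-10 + 1)/5 = 2 - 2*(-9)/5 = 2 - ⅕*(-18) = 2 + 18/5 = 28/5 ≈ 5.6000)
-23*(((-37 + D) + 169) - 209) = -23*(((-37 + 28/5) + 169) - 209) = -23*((-157/5 + 169) - 209) = -23*(688/5 - 209) = -23*(-357/5) = 8211/5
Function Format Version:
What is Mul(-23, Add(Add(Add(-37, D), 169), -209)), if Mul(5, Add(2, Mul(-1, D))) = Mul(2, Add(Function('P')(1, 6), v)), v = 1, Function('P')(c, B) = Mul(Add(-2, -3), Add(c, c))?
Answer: Rational(8211, 5) ≈ 1642.2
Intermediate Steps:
Function('P')(c, B) = Mul(-10, c) (Function('P')(c, B) = Mul(-5, Mul(2, c)) = Mul(-10, c))
D = Rational(28, 5) (D = Add(2, Mul(Rational(-1, 5), Mul(2, Add(Mul(-10, 1), 1)))) = Add(2, Mul(Rational(-1, 5), Mul(2, Add(-10, 1)))) = Add(2, Mul(Rational(-1, 5), Mul(2, -9))) = Add(2, Mul(Rational(-1, 5), -18)) = Add(2, Rational(18, 5)) = Rational(28, 5) ≈ 5.6000)
Mul(-23, Add(Add(Add(-37, D), 169), -209)) = Mul(-23, Add(Add(Add(-37, Rational(28, 5)), 169), -209)) = Mul(-23, Add(Add(Rational(-157, 5), 169), -209)) = Mul(-23, Add(Rational(688, 5), -209)) = Mul(-23, Rational(-357, 5)) = Rational(8211, 5)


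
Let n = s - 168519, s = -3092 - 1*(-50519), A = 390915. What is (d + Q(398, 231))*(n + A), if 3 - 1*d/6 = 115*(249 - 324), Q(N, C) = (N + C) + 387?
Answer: 14242337232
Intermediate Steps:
Q(N, C) = 387 + C + N (Q(N, C) = (C + N) + 387 = 387 + C + N)
s = 47427 (s = -3092 + 50519 = 47427)
d = 51768 (d = 18 - 690*(249 - 324) = 18 - 690*(-75) = 18 - 6*(-8625) = 18 + 51750 = 51768)
n = -121092 (n = 47427 - 168519 = -121092)
(d + Q(398, 231))*(n + A) = (51768 + (387 + 231 + 398))*(-121092 + 390915) = (51768 + 1016)*269823 = 52784*269823 = 14242337232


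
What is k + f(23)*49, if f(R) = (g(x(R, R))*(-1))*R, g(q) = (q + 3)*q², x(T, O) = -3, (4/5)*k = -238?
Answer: -595/2 ≈ -297.50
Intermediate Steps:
k = -595/2 (k = (5/4)*(-238) = -595/2 ≈ -297.50)
g(q) = q²*(3 + q) (g(q) = (3 + q)*q² = q²*(3 + q))
f(R) = 0 (f(R) = (((-3)²*(3 - 3))*(-1))*R = ((9*0)*(-1))*R = (0*(-1))*R = 0*R = 0)
k + f(23)*49 = -595/2 + 0*49 = -595/2 + 0 = -595/2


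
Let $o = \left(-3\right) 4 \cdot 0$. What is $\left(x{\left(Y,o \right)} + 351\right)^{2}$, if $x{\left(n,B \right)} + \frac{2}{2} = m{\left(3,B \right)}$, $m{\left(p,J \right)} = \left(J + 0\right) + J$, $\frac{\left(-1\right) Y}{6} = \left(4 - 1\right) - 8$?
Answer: $122500$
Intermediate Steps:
$o = 0$ ($o = \left(-12\right) 0 = 0$)
$Y = 30$ ($Y = - 6 \left(\left(4 - 1\right) - 8\right) = - 6 \left(3 - 8\right) = \left(-6\right) \left(-5\right) = 30$)
$m{\left(p,J \right)} = 2 J$ ($m{\left(p,J \right)} = J + J = 2 J$)
$x{\left(n,B \right)} = -1 + 2 B$
$\left(x{\left(Y,o \right)} + 351\right)^{2} = \left(\left(-1 + 2 \cdot 0\right) + 351\right)^{2} = \left(\left(-1 + 0\right) + 351\right)^{2} = \left(-1 + 351\right)^{2} = 350^{2} = 122500$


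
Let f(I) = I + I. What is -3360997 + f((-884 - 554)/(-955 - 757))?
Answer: -1438505997/428 ≈ -3.3610e+6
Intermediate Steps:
f(I) = 2*I
-3360997 + f((-884 - 554)/(-955 - 757)) = -3360997 + 2*((-884 - 554)/(-955 - 757)) = -3360997 + 2*(-1438/(-1712)) = -3360997 + 2*(-1438*(-1/1712)) = -3360997 + 2*(719/856) = -3360997 + 719/428 = -1438505997/428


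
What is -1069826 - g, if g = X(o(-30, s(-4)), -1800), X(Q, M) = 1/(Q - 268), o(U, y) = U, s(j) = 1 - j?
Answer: -318808147/298 ≈ -1.0698e+6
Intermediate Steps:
X(Q, M) = 1/(-268 + Q)
g = -1/298 (g = 1/(-268 - 30) = 1/(-298) = -1/298 ≈ -0.0033557)
-1069826 - g = -1069826 - 1*(-1/298) = -1069826 + 1/298 = -318808147/298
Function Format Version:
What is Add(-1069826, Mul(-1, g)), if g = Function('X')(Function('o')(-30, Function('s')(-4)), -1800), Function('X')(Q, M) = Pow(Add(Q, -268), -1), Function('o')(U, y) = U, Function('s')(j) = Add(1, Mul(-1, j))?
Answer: Rational(-318808147, 298) ≈ -1.0698e+6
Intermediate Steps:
Function('X')(Q, M) = Pow(Add(-268, Q), -1)
g = Rational(-1, 298) (g = Pow(Add(-268, -30), -1) = Pow(-298, -1) = Rational(-1, 298) ≈ -0.0033557)
Add(-1069826, Mul(-1, g)) = Add(-1069826, Mul(-1, Rational(-1, 298))) = Add(-1069826, Rational(1, 298)) = Rational(-318808147, 298)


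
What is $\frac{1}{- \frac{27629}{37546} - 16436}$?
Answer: $- \frac{37546}{617133685} \approx -6.0839 \cdot 10^{-5}$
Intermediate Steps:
$\frac{1}{- \frac{27629}{37546} - 16436} = \frac{1}{- \frac{617133685}{37546}} = - \frac{37546}{617133685}$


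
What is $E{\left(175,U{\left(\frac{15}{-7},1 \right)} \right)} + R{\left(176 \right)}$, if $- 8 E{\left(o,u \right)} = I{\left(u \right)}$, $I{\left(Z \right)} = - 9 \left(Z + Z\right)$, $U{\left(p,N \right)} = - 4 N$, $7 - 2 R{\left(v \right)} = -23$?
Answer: $6$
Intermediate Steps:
$R{\left(v \right)} = 15$ ($R{\left(v \right)} = \frac{7}{2} - - \frac{23}{2} = \frac{7}{2} + \frac{23}{2} = 15$)
$I{\left(Z \right)} = - 18 Z$ ($I{\left(Z \right)} = - 9 \cdot 2 Z = - 18 Z$)
$E{\left(o,u \right)} = \frac{9 u}{4}$ ($E{\left(o,u \right)} = - \frac{\left(-18\right) u}{8} = \frac{9 u}{4}$)
$E{\left(175,U{\left(\frac{15}{-7},1 \right)} \right)} + R{\left(176 \right)} = \frac{9 \left(\left(-4\right) 1\right)}{4} + 15 = \frac{9}{4} \left(-4\right) + 15 = -9 + 15 = 6$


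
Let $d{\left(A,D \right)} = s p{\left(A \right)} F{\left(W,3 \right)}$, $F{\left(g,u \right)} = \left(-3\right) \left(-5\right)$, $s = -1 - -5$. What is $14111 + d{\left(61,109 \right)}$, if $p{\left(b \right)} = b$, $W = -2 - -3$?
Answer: $17771$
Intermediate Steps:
$W = 1$ ($W = -2 + 3 = 1$)
$s = 4$ ($s = -1 + 5 = 4$)
$F{\left(g,u \right)} = 15$
$d{\left(A,D \right)} = 60 A$ ($d{\left(A,D \right)} = 4 A 15 = 60 A$)
$14111 + d{\left(61,109 \right)} = 14111 + 60 \cdot 61 = 14111 + 3660 = 17771$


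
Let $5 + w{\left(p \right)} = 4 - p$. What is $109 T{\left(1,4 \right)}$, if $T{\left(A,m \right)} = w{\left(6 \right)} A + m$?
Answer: $-327$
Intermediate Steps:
$w{\left(p \right)} = -1 - p$ ($w{\left(p \right)} = -5 - \left(-4 + p\right) = -1 - p$)
$T{\left(A,m \right)} = m - 7 A$ ($T{\left(A,m \right)} = \left(-1 - 6\right) A + m = - 7 A + m = m - 7 A$)
$109 T{\left(1,4 \right)} = 109 \left(4 - 7\right) = 109 \left(-3\right) = -327$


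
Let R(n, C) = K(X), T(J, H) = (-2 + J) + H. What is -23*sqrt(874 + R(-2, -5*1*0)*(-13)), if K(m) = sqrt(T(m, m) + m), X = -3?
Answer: -23*sqrt(874 - 13*I*sqrt(11)) ≈ -680.17 + 16.767*I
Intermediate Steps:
T(J, H) = -2 + H + J
K(m) = sqrt(-2 + 3*m) (K(m) = sqrt((-2 + m + m) + m) = sqrt((-2 + 2*m) + m) = sqrt(-2 + 3*m))
R(n, C) = I*sqrt(11) (R(n, C) = sqrt(-2 + 3*(-3)) = sqrt(-2 - 9) = sqrt(-11) = I*sqrt(11))
-23*sqrt(874 + R(-2, -5*1*0)*(-13)) = -23*sqrt(874 + (I*sqrt(11))*(-13)) = -23*sqrt(874 - 13*I*sqrt(11))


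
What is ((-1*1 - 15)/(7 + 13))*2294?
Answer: -9176/5 ≈ -1835.2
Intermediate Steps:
((-1*1 - 15)/(7 + 13))*2294 = ((-1 - 15)/20)*2294 = -16*1/20*2294 = -4/5*2294 = -9176/5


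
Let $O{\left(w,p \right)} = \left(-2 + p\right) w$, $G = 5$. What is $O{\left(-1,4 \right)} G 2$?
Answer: $-20$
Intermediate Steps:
$O{\left(w,p \right)} = w \left(-2 + p\right)$
$O{\left(-1,4 \right)} G 2 = - (-2 + 4) 5 \cdot 2 = \left(-1\right) 2 \cdot 5 \cdot 2 = \left(-2\right) 5 \cdot 2 = \left(-10\right) 2 = -20$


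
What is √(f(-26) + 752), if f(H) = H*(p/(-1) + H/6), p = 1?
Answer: 4*√501/3 ≈ 29.844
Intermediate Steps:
f(H) = H*(-1 + H/6) (f(H) = H*(1/(-1) + H/6) = H*(1*(-1) + H*(⅙)) = H*(-1 + H/6))
√(f(-26) + 752) = √((⅙)*(-26)*(-6 - 26) + 752) = √((⅙)*(-26)*(-32) + 752) = √(416/3 + 752) = √(2672/3) = 4*√501/3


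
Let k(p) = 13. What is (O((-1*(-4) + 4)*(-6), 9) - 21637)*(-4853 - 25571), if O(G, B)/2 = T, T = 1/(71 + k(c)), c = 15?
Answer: 13823950636/21 ≈ 6.5828e+8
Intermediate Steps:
T = 1/84 (T = 1/(71 + 13) = 1/84 ≈ 0.011905)
O(G, B) = 1/42 (O(G, B) = 2*(1/84) = 1/42)
(O((-1*(-4) + 4)*(-6), 9) - 21637)*(-4853 - 25571) = (1/42 - 21637)*(-4853 - 25571) = -908753/42*(-30424) = 13823950636/21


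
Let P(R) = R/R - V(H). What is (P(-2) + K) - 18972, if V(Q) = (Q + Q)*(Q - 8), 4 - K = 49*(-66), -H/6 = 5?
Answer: -18013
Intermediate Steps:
H = -30 (H = -6*5 = -30)
K = 3238 (K = 4 - 49*(-66) = 4 - 1*(-3234) = 4 + 3234 = 3238)
V(Q) = 2*Q*(-8 + Q) (V(Q) = (2*Q)*(-8 + Q) = 2*Q*(-8 + Q))
P(R) = -2279 (P(R) = R/R - 2*(-30)*(-8 - 30) = 1 - 2*(-30)*(-38) = 1 - 1*2280 = 1 - 2280 = -2279)
(P(-2) + K) - 18972 = (-2279 + 3238) - 18972 = 959 - 18972 = -18013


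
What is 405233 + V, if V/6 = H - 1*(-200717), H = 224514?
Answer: 2956619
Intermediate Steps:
V = 2551386 (V = 6*(224514 - 1*(-200717)) = 6*(224514 + 200717) = 6*425231 = 2551386)
405233 + V = 405233 + 2551386 = 2956619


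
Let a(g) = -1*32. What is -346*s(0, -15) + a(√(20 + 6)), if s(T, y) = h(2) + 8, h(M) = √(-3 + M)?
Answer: -2800 - 346*I ≈ -2800.0 - 346.0*I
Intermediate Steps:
s(T, y) = 8 + I (s(T, y) = √(-3 + 2) + 8 = √(-1) + 8 = I + 8 = 8 + I)
a(g) = -32
-346*s(0, -15) + a(√(20 + 6)) = -346*(8 + I) - 32 = (-2768 - 346*I) - 32 = -2800 - 346*I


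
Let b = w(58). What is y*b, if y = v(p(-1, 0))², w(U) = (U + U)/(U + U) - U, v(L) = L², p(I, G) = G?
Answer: 0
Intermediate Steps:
w(U) = 1 - U (w(U) = (2*U)/((2*U)) - U = (2*U)*(1/(2*U)) - U = 1 - U)
y = 0 (y = (0²)² = 0² = 0)
b = -57 (b = 1 - 1*58 = 1 - 58 = -57)
y*b = 0*(-57) = 0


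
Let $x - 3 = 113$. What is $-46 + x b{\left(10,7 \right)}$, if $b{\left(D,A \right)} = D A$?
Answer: $8074$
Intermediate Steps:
$x = 116$ ($x = 3 + 113 = 116$)
$b{\left(D,A \right)} = A D$
$-46 + x b{\left(10,7 \right)} = -46 + 116 \cdot 7 \cdot 10 = -46 + 116 \cdot 70 = -46 + 8120 = 8074$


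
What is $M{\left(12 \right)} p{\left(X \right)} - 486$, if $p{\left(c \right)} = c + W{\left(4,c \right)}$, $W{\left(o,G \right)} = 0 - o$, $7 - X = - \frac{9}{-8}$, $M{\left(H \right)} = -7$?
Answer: $- \frac{3993}{8} \approx -499.13$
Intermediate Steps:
$X = \frac{47}{8}$ ($X = 7 - - \frac{9}{-8} = 7 - \left(-9\right) \left(- \frac{1}{8}\right) = 7 - \frac{9}{8} = \frac{47}{8} \approx 5.875$)
$W{\left(o,G \right)} = - o$
$p{\left(c \right)} = -4 + c$ ($p{\left(c \right)} = c - 4 = -4 + c$)
$M{\left(12 \right)} p{\left(X \right)} - 486 = - 7 \left(-4 + \frac{47}{8}\right) - 486 = \left(-7\right) \frac{15}{8} - 486 = - \frac{105}{8} - 486 = - \frac{3993}{8}$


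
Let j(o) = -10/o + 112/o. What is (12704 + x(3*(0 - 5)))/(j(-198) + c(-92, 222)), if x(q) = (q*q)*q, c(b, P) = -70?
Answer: -307857/2327 ≈ -132.30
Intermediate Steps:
j(o) = 102/o
x(q) = q³ (x(q) = q²*q = q³)
(12704 + x(3*(0 - 5)))/(j(-198) + c(-92, 222)) = (12704 + (3*(0 - 5))³)/(102/(-198) - 70) = (12704 + (3*(-5))³)/(102*(-1/198) - 70) = (12704 + (-15)³)/(-17/33 - 70) = (12704 - 3375)/(-2327/33) = 9329*(-33/2327) = -307857/2327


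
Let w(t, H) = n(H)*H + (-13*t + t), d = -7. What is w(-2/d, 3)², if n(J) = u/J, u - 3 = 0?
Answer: 9/49 ≈ 0.18367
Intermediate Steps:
u = 3 (u = 3 + 0 = 3)
n(J) = 3/J
w(t, H) = 3 - 12*t (w(t, H) = (3/H)*H + (-13*t + t) = 3 - 12*t)
w(-2/d, 3)² = (3 - (-24)/(-7))² = (3 - (-24)*(-1)/7)² = (3 - 12*2/7)² = (3 - 24/7)² = (-3/7)² = 9/49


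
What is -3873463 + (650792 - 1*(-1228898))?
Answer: -1993773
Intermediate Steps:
-3873463 + (650792 - 1*(-1228898)) = -3873463 + (650792 + 1228898) = -3873463 + 1879690 = -1993773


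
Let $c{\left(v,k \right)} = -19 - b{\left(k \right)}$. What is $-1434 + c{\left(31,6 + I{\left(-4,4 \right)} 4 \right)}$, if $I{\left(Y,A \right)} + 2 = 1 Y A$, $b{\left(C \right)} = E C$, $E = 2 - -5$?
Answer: $-991$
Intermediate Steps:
$E = 7$ ($E = 2 + 5 = 7$)
$b{\left(C \right)} = 7 C$
$I{\left(Y,A \right)} = -2 + A Y$ ($I{\left(Y,A \right)} = -2 + 1 Y A = -2 + Y A = -2 + A Y$)
$c{\left(v,k \right)} = -19 - 7 k$
$-1434 + c{\left(31,6 + I{\left(-4,4 \right)} 4 \right)} = -1434 - \left(19 + 7 \left(6 + \left(-2 + 4 \left(-4\right)\right) 4\right)\right) = -1434 - \left(19 + 7 \left(6 + \left(-2 - 16\right) 4\right)\right) = -1434 - \left(19 + 7 \left(6 - 72\right)\right) = -1434 - -443 = -1434 + \left(-19 + 462\right) = -1434 + 443 = -991$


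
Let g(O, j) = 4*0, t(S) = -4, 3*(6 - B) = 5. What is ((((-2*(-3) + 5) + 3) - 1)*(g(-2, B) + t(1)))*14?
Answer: -728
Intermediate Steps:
B = 13/3 (B = 6 - ⅓*5 = 6 - 5/3 = 13/3 ≈ 4.3333)
g(O, j) = 0
((((-2*(-3) + 5) + 3) - 1)*(g(-2, B) + t(1)))*14 = ((((-2*(-3) + 5) + 3) - 1)*(0 - 4))*14 = ((((6 + 5) + 3) - 1)*(-4))*14 = (((11 + 3) - 1)*(-4))*14 = ((14 - 1)*(-4))*14 = (13*(-4))*14 = -52*14 = -728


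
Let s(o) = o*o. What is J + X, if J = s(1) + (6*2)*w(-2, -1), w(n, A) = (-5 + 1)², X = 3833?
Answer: 4026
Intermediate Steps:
s(o) = o²
w(n, A) = 16 (w(n, A) = (-4)² = 16)
J = 193 (J = 1² + (6*2)*16 = 1 + 12*16 = 1 + 192 = 193)
J + X = 193 + 3833 = 4026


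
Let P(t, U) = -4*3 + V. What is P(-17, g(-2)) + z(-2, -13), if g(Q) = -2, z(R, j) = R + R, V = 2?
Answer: -14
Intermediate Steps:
z(R, j) = 2*R
P(t, U) = -10 (P(t, U) = -4*3 + 2 = -12 + 2 = -10)
P(-17, g(-2)) + z(-2, -13) = -10 + 2*(-2) = -10 - 4 = -14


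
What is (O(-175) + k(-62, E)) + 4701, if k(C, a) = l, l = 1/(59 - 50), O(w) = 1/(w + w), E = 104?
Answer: 14808491/3150 ≈ 4701.1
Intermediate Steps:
O(w) = 1/(2*w)
l = ⅑ (l = 1/9 = ⅑ ≈ 0.11111)
k(C, a) = ⅑
(O(-175) + k(-62, E)) + 4701 = ((½)/(-175) + ⅑) + 4701 = ((½)*(-1/175) + ⅑) + 4701 = (-1/350 + ⅑) + 4701 = 341/3150 + 4701 = 14808491/3150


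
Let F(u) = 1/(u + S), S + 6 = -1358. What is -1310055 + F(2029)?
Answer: -871186574/665 ≈ -1.3101e+6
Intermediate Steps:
S = -1364 (S = -6 - 1358 = -1364)
F(u) = 1/(-1364 + u) (F(u) = 1/(u - 1364) = 1/(-1364 + u))
-1310055 + F(2029) = -1310055 + 1/(-1364 + 2029) = -1310055 + 1/665 = -871186574/665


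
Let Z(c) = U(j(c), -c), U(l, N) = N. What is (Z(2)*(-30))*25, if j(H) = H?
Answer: 1500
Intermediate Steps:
Z(c) = -c
(Z(2)*(-30))*25 = (-1*2*(-30))*25 = -2*(-30)*25 = 60*25 = 1500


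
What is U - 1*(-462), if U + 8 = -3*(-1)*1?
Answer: 457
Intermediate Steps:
U = -5 (U = -8 - 3*(-1)*1 = -8 + 3*1 = -8 + 3 = -5)
U - 1*(-462) = -5 - 1*(-462) = -5 + 462 = 457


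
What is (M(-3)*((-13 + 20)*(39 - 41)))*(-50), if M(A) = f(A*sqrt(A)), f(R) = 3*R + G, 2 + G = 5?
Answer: 2100 - 6300*I*sqrt(3) ≈ 2100.0 - 10912.0*I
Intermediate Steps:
G = 3 (G = -2 + 5 = 3)
f(R) = 3 + 3*R (f(R) = 3*R + 3 = 3 + 3*R)
M(A) = 3 + 3*A**(3/2) (M(A) = 3 + 3*(A*sqrt(A)) = 3 + 3*A**(3/2))
(M(-3)*((-13 + 20)*(39 - 41)))*(-50) = ((3 + 3*(-3)**(3/2))*((-13 + 20)*(39 - 41)))*(-50) = ((3 + 3*(-3*I*sqrt(3)))*(7*(-2)))*(-50) = ((3 - 9*I*sqrt(3))*(-14))*(-50) = (-42 + 126*I*sqrt(3))*(-50) = 2100 - 6300*I*sqrt(3)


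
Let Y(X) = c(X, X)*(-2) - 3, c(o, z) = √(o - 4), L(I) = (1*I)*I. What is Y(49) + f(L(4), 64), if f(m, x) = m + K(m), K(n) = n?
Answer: 29 - 6*√5 ≈ 15.584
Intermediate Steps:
L(I) = I² (L(I) = I*I = I²)
c(o, z) = √(-4 + o)
Y(X) = -3 - 2*√(-4 + X) (Y(X) = √(-4 + X)*(-2) - 3 = -2*√(-4 + X) - 3 = -3 - 2*√(-4 + X))
f(m, x) = 2*m (f(m, x) = m + m = 2*m)
Y(49) + f(L(4), 64) = (-3 - 2*√(-4 + 49)) + 2*4² = (-3 - 6*√5) + 2*16 = (-3 - 6*√5) + 32 = 29 - 6*√5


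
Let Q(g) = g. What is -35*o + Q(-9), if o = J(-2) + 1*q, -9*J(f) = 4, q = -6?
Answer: 1949/9 ≈ 216.56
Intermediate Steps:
J(f) = -4/9 (J(f) = -1/9*4 = -4/9)
o = -58/9 (o = -4/9 + 1*(-6) = -4/9 - 6 = -58/9 ≈ -6.4444)
-35*o + Q(-9) = -35*(-58/9) - 9 = 2030/9 - 9 = 1949/9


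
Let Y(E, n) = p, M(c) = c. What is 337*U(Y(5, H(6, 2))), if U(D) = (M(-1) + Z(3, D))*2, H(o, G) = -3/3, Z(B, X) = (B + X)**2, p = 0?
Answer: 5392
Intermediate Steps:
H(o, G) = -1 (H(o, G) = -3*1/3 = -1)
Y(E, n) = 0
U(D) = -2 + 2*(3 + D)**2 (U(D) = (-1 + (3 + D)**2)*2 = -2 + 2*(3 + D)**2)
337*U(Y(5, H(6, 2))) = 337*(-2 + 2*(3 + 0)**2) = 337*(-2 + 2*3**2) = 337*(-2 + 2*9) = 337*(-2 + 18) = 337*16 = 5392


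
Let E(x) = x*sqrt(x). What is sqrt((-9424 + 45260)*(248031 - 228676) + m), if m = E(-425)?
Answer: sqrt(693605780 - 2125*I*sqrt(17)) ≈ 26336.0 - 0.2*I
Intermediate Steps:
E(x) = x**(3/2)
m = -2125*I*sqrt(17) (m = (-425)**(3/2) = -2125*I*sqrt(17) ≈ -8761.6*I)
sqrt((-9424 + 45260)*(248031 - 228676) + m) = sqrt((-9424 + 45260)*(248031 - 228676) - 2125*I*sqrt(17)) = sqrt(35836*19355 - 2125*I*sqrt(17)) = sqrt(693605780 - 2125*I*sqrt(17))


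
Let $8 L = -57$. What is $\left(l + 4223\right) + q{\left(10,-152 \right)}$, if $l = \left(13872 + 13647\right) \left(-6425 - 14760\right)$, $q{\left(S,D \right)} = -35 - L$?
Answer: $- \frac{4663886559}{8} \approx -5.8299 \cdot 10^{8}$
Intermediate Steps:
$L = - \frac{57}{8}$ ($L = \frac{1}{8} \left(-57\right) = - \frac{57}{8} \approx -7.125$)
$q{\left(S,D \right)} = - \frac{223}{8}$ ($q{\left(S,D \right)} = -35 - - \frac{57}{8} = -35 + \frac{57}{8} = - \frac{223}{8}$)
$l = -582990015$ ($l = 27519 \left(-21185\right) = -582990015$)
$\left(l + 4223\right) + q{\left(10,-152 \right)} = \left(-582990015 + 4223\right) - \frac{223}{8} = -582985792 - \frac{223}{8} = - \frac{4663886559}{8}$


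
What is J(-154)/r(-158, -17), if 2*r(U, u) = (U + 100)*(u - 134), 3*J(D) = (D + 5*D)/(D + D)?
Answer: 1/4379 ≈ 0.00022836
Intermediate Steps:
J(D) = 1 (J(D) = ((D + 5*D)/(D + D))/3 = ((6*D)/((2*D)))/3 = ((6*D)*(1/(2*D)))/3 = (1/3)*3 = 1)
r(U, u) = (-134 + u)*(100 + U)/2 (r(U, u) = ((U + 100)*(u - 134))/2 = ((100 + U)*(-134 + u))/2 = ((-134 + u)*(100 + U))/2 = (-134 + u)*(100 + U)/2)
J(-154)/r(-158, -17) = 1/(-6700 - 67*(-158) + 50*(-17) + (1/2)*(-158)*(-17)) = 1/(-6700 + 10586 - 850 + 1343) = 1/4379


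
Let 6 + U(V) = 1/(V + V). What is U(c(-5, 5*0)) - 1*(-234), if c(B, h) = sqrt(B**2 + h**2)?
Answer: 2281/10 ≈ 228.10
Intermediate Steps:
U(V) = -6 + 1/(2*V) (U(V) = -6 + 1/(V + V) = -6 + 1/(2*V))
U(c(-5, 5*0)) - 1*(-234) = (-6 + 1/(2*(sqrt((-5)**2 + (5*0)**2)))) - 1*(-234) = (-6 + 1/(2*(sqrt(25 + 0**2)))) + 234 = (-6 + 1/(2*(sqrt(25 + 0)))) + 234 = (-6 + 1/(2*(sqrt(25)))) + 234 = (-6 + (1/2)/5) + 234 = (-6 + (1/2)*(1/5)) + 234 = (-6 + 1/10) + 234 = -59/10 + 234 = 2281/10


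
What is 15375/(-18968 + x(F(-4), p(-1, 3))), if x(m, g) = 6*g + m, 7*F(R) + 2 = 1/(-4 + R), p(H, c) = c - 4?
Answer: -287000/354187 ≈ -0.81031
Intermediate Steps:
p(H, c) = -4 + c
F(R) = -2/7 + 1/(7*(-4 + R))
x(m, g) = m + 6*g
15375/(-18968 + x(F(-4), p(-1, 3))) = 15375/(-18968 + ((9 - 2*(-4))/(7*(-4 - 4)) + 6*(-4 + 3))) = 15375/(-18968 + ((⅐)*(9 + 8)/(-8) + 6*(-1))) = 15375/(-18968 + ((⅐)*(-⅛)*17 - 6)) = 15375/(-18968 + (-17/56 - 6)) = 15375/(-18968 - 353/56) = 15375/(-1062561/56) = 15375*(-56/1062561) = -287000/354187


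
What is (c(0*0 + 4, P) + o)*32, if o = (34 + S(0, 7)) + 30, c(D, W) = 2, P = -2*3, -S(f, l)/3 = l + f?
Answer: 1440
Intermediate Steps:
S(f, l) = -3*f - 3*l (S(f, l) = -3*(l + f) = -3*(f + l) = -3*f - 3*l)
P = -6
o = 43 (o = (34 + (-3*0 - 3*7)) + 30 = (34 + (0 - 21)) + 30 = (34 - 21) + 30 = 13 + 30 = 43)
(c(0*0 + 4, P) + o)*32 = (2 + 43)*32 = 45*32 = 1440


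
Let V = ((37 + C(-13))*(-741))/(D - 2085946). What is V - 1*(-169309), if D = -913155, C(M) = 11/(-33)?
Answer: 507774818379/2999101 ≈ 1.6931e+5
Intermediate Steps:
C(M) = -⅓ (C(M) = 11*(-1/33) = -⅓)
V = 27170/2999101 (V = ((37 - ⅓)*(-741))/(-913155 - 2085946) = ((110/3)*(-741))/(-2999101) = -27170*(-1/2999101) = 27170/2999101 ≈ 0.0090594)
V - 1*(-169309) = 27170/2999101 - 1*(-169309) = 27170/2999101 + 169309 = 507774818379/2999101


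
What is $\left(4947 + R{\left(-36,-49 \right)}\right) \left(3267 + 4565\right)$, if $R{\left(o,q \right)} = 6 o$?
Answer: $37053192$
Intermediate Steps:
$\left(4947 + R{\left(-36,-49 \right)}\right) \left(3267 + 4565\right) = \left(4947 + 6 \left(-36\right)\right) \left(3267 + 4565\right) = \left(4947 - 216\right) 7832 = 4731 \cdot 7832 = 37053192$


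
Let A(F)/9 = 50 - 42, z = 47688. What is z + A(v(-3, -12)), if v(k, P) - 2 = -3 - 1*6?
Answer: 47760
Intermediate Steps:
v(k, P) = -7 (v(k, P) = 2 + (-3 - 1*6) = 2 + (-3 - 6) = 2 - 9 = -7)
A(F) = 72 (A(F) = 9*(50 - 42) = 9*8 = 72)
z + A(v(-3, -12)) = 47688 + 72 = 47760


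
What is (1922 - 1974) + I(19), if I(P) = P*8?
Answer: 100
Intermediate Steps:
I(P) = 8*P
(1922 - 1974) + I(19) = (1922 - 1974) + 8*19 = -52 + 152 = 100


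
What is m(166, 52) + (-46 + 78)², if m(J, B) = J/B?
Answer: 26707/26 ≈ 1027.2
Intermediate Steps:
m(166, 52) + (-46 + 78)² = 166/52 + (-46 + 78)² = 166*(1/52) + 32² = 83/26 + 1024 = 26707/26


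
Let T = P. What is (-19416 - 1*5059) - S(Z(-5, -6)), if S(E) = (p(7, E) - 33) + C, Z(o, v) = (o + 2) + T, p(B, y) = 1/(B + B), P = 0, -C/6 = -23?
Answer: -344121/14 ≈ -24580.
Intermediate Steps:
C = 138 (C = -6*(-23) = 138)
T = 0
p(B, y) = 1/(2*B)
Z(o, v) = 2 + o (Z(o, v) = (o + 2) + 0 = (2 + o) + 0 = 2 + o)
S(E) = 1471/14 (S(E) = ((1/2)/7 - 33) + 138 = ((1/2)*(1/7) - 33) + 138 = (1/14 - 33) + 138 = -461/14 + 138 = 1471/14)
(-19416 - 1*5059) - S(Z(-5, -6)) = (-19416 - 1*5059) - 1*1471/14 = (-19416 - 5059) - 1471/14 = -24475 - 1471/14 = -344121/14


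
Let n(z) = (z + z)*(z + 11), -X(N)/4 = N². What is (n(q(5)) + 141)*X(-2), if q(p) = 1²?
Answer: -2640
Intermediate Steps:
X(N) = -4*N²
q(p) = 1
n(z) = 2*z*(11 + z) (n(z) = (2*z)*(11 + z) = 2*z*(11 + z))
(n(q(5)) + 141)*X(-2) = (2*1*(11 + 1) + 141)*(-4*(-2)²) = (2*1*12 + 141)*(-4*4) = (24 + 141)*(-16) = 165*(-16) = -2640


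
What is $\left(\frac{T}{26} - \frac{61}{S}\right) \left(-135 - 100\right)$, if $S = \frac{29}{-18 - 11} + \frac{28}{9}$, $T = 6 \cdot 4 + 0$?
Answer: $\frac{1623615}{247} \approx 6573.3$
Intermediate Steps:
$T = 24$ ($T = 24 + 0 = 24$)
$S = \frac{19}{9}$ ($S = \frac{29}{-29} + 28 \cdot \frac{1}{9} = 29 \left(- \frac{1}{29}\right) + \frac{28}{9} = -1 + \frac{28}{9} = \frac{19}{9} \approx 2.1111$)
$\left(\frac{T}{26} - \frac{61}{S}\right) \left(-135 - 100\right) = \left(\frac{24}{26} - \frac{61}{\frac{19}{9}}\right) \left(-135 - 100\right) = \left(24 \cdot \frac{1}{26} - \frac{549}{19}\right) \left(-235\right) = \left(\frac{12}{13} - \frac{549}{19}\right) \left(-235\right) = \left(- \frac{6909}{247}\right) \left(-235\right) = \frac{1623615}{247}$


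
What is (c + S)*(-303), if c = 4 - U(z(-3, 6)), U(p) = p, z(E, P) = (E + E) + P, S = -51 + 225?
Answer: -53934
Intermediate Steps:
S = 174
z(E, P) = P + 2*E (z(E, P) = 2*E + P = P + 2*E)
c = 4 (c = 4 - (6 + 2*(-3)) = 4 - (6 - 6) = 4 - 1*0 = 4 + 0 = 4)
(c + S)*(-303) = (4 + 174)*(-303) = 178*(-303) = -53934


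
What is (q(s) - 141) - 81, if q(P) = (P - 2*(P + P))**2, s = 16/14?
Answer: -10302/49 ≈ -210.24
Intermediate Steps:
s = 8/7 (s = 16*(1/14) = 8/7 ≈ 1.1429)
q(P) = 9*P**2 (q(P) = (P - 4*P)**2 = (-3*P)**2 = 9*P**2)
(q(s) - 141) - 81 = (9*(8/7)**2 - 141) - 81 = (9*(64/49) - 141) - 81 = (576/49 - 141) - 81 = -6333/49 - 81 = -10302/49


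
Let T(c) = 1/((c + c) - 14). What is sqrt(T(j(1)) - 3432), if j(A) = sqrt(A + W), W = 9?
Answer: sqrt(-96098 + 13728*sqrt(10))/(2*sqrt(7 - sqrt(10))) ≈ 58.584*I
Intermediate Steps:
j(A) = sqrt(9 + A) (j(A) = sqrt(A + 9) = sqrt(9 + A))
T(c) = 1/(-14 + 2*c) (T(c) = 1/(2*c - 14) = 1/(-14 + 2*c))
sqrt(T(j(1)) - 3432) = sqrt(1/(2*(-7 + sqrt(9 + 1))) - 3432) = sqrt(1/(2*(-7 + sqrt(10))) - 3432) = sqrt(-3432 + 1/(2*(-7 + sqrt(10))))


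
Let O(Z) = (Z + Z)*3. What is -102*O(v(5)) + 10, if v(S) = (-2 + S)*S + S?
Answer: -12230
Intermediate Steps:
v(S) = S + S*(-2 + S) (v(S) = S*(-2 + S) + S = S + S*(-2 + S))
O(Z) = 6*Z (O(Z) = (2*Z)*3 = 6*Z)
-102*O(v(5)) + 10 = -612*5*(-1 + 5) + 10 = -612*5*4 + 10 = -612*20 + 10 = -102*120 + 10 = -12240 + 10 = -12230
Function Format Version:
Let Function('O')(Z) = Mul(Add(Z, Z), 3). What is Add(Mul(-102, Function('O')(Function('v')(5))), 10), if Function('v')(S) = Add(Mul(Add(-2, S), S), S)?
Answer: -12230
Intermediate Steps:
Function('v')(S) = Add(S, Mul(S, Add(-2, S))) (Function('v')(S) = Add(Mul(S, Add(-2, S)), S) = Add(S, Mul(S, Add(-2, S))))
Function('O')(Z) = Mul(6, Z) (Function('O')(Z) = Mul(Mul(2, Z), 3) = Mul(6, Z))
Add(Mul(-102, Function('O')(Function('v')(5))), 10) = Add(Mul(-102, Mul(6, Mul(5, Add(-1, 5)))), 10) = Add(Mul(-102, Mul(6, Mul(5, 4))), 10) = Add(Mul(-102, Mul(6, 20)), 10) = Add(Mul(-102, 120), 10) = Add(-12240, 10) = -12230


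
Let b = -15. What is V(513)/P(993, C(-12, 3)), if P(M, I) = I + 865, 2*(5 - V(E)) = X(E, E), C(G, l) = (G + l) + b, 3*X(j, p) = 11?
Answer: 19/5046 ≈ 0.0037654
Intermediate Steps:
X(j, p) = 11/3 (X(j, p) = (1/3)*11 = 11/3)
C(G, l) = -15 + G + l (C(G, l) = (G + l) - 15 = -15 + G + l)
V(E) = 19/6 (V(E) = 5 - 1/2*11/3 = 5 - 11/6 = 19/6)
P(M, I) = 865 + I
V(513)/P(993, C(-12, 3)) = 19/(6*(865 + (-15 - 12 + 3))) = 19/(6*(865 - 24)) = (19/6)/841 = (19/6)*(1/841) = 19/5046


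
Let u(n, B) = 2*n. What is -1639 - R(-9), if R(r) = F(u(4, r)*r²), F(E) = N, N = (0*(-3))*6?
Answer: -1639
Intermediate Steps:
N = 0 (N = 0*6 = 0)
F(E) = 0
R(r) = 0
-1639 - R(-9) = -1639 - 1*0 = -1639 + 0 = -1639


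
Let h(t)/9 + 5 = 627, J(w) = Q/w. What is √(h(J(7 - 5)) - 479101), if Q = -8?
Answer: I*√473503 ≈ 688.12*I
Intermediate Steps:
J(w) = -8/w
h(t) = 5598 (h(t) = -45 + 9*627 = -45 + 5643 = 5598)
√(h(J(7 - 5)) - 479101) = √(5598 - 479101) = √(-473503) = I*√473503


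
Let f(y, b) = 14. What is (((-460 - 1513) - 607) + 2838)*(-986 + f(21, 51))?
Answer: -250776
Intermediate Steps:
(((-460 - 1513) - 607) + 2838)*(-986 + f(21, 51)) = (((-460 - 1513) - 607) + 2838)*(-986 + 14) = ((-1973 - 607) + 2838)*(-972) = (-2580 + 2838)*(-972) = 258*(-972) = -250776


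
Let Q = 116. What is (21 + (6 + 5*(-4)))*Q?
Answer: 812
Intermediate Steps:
(21 + (6 + 5*(-4)))*Q = (21 + (6 + 5*(-4)))*116 = (21 + (6 - 20))*116 = (21 - 14)*116 = 7*116 = 812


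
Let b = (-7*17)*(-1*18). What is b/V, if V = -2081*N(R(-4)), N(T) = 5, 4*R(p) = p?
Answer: -2142/10405 ≈ -0.20586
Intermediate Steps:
R(p) = p/4
V = -10405 (V = -2081*5 = -1*10405 = -10405)
b = 2142 (b = -119*(-18) = 2142)
b/V = 2142/(-10405) = 2142*(-1/10405) = -2142/10405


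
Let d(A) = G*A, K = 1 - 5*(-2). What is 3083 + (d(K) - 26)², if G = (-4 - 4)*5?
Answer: 220239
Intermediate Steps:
K = 11 (K = 1 - 1*(-10) = 1 + 10 = 11)
G = -40 (G = -8*5 = -40)
d(A) = -40*A
3083 + (d(K) - 26)² = 3083 + (-40*11 - 26)² = 3083 + (-440 - 26)² = 3083 + (-466)² = 3083 + 217156 = 220239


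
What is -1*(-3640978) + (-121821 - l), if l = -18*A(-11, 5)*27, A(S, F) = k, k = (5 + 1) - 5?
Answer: 3519643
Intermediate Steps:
k = 1 (k = 6 - 5 = 1)
A(S, F) = 1
l = -486 (l = -18*1*27 = -18*27 = -486)
-1*(-3640978) + (-121821 - l) = -1*(-3640978) + (-121821 - 1*(-486)) = 3640978 + (-121821 + 486) = 3640978 - 121335 = 3519643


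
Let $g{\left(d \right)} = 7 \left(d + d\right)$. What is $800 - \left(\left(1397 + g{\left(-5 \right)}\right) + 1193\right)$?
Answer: $-1720$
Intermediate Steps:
$g{\left(d \right)} = 14 d$ ($g{\left(d \right)} = 7 \cdot 2 d = 14 d$)
$800 - \left(\left(1397 + g{\left(-5 \right)}\right) + 1193\right) = 800 - \left(\left(1397 + 14 \left(-5\right)\right) + 1193\right) = 800 - \left(\left(1397 - 70\right) + 1193\right) = 800 - \left(1327 + 1193\right) = 800 - 2520 = -1720$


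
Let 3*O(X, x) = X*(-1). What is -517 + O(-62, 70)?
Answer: -1489/3 ≈ -496.33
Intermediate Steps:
O(X, x) = -X/3 (O(X, x) = (X*(-1))/3 = (-X)/3 = -X/3)
-517 + O(-62, 70) = -517 - ⅓*(-62) = -517 + 62/3 = -1489/3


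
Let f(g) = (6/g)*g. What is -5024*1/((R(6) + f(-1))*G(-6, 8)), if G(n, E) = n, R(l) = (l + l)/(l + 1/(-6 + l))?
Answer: 1256/9 ≈ 139.56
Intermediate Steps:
R(l) = 2*l/(l + 1/(-6 + l)) (R(l) = (2*l)/(l + 1/(-6 + l)) = 2*l/(l + 1/(-6 + l)))
f(g) = 6
-5024*1/((R(6) + f(-1))*G(-6, 8)) = -5024*(-1/(6*(2*6*(-6 + 6)/(1 + 6² - 6*6) + 6))) = -5024*(-1/(6*(2*6*0/(1 + 36 - 36) + 6))) = -5024*(-1/(6*(2*6*0/1 + 6))) = -5024*(-1/(6*(2*6*1*0 + 6))) = -5024*(-1/(6*(0 + 6))) = -5024/((-6*6)) = -5024/(-36) = -5024*(-1/36) = 1256/9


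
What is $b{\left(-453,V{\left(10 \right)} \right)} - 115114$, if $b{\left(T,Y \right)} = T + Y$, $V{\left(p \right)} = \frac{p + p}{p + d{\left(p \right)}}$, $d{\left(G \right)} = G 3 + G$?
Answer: $- \frac{577833}{5} \approx -1.1557 \cdot 10^{5}$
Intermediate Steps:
$d{\left(G \right)} = 4 G$ ($d{\left(G \right)} = 3 G + G = 4 G$)
$V{\left(p \right)} = \frac{2}{5}$ ($V{\left(p \right)} = \frac{p + p}{p + 4 p} = \frac{2 p}{5 p} = 2 p \frac{1}{5 p} = \frac{2}{5}$)
$b{\left(-453,V{\left(10 \right)} \right)} - 115114 = \left(-453 + \frac{2}{5}\right) - 115114 = - \frac{2263}{5} - 115114 = - \frac{577833}{5}$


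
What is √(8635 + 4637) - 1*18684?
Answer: -18684 + 2*√3318 ≈ -18569.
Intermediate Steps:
√(8635 + 4637) - 1*18684 = √13272 - 18684 = 2*√3318 - 18684 = -18684 + 2*√3318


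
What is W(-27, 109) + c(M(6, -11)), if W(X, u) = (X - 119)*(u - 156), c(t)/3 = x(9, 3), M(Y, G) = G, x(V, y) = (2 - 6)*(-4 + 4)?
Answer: 6862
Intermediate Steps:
x(V, y) = 0 (x(V, y) = -4*0 = 0)
c(t) = 0 (c(t) = 3*0 = 0)
W(X, u) = (-156 + u)*(-119 + X) (W(X, u) = (-119 + X)*(-156 + u) = (-156 + u)*(-119 + X))
W(-27, 109) + c(M(6, -11)) = (18564 - 156*(-27) - 119*109 - 27*109) + 0 = (18564 + 4212 - 12971 - 2943) + 0 = 6862 + 0 = 6862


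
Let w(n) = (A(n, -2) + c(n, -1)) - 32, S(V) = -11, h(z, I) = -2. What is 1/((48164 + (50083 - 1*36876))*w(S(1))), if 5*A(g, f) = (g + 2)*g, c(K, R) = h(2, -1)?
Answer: -5/4357341 ≈ -1.1475e-6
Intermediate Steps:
c(K, R) = -2
A(g, f) = g*(2 + g)/5 (A(g, f) = ((g + 2)*g)/5 = ((2 + g)*g)/5 = (g*(2 + g))/5 = g*(2 + g)/5)
w(n) = -34 + n*(2 + n)/5 (w(n) = (n*(2 + n)/5 - 2) - 32 = (-2 + n*(2 + n)/5) - 32 = -34 + n*(2 + n)/5)
1/((48164 + (50083 - 1*36876))*w(S(1))) = 1/((48164 + (50083 - 1*36876))*(-34 + (⅕)*(-11)*(2 - 11))) = 1/((48164 + (50083 - 36876))*(-34 + (⅕)*(-11)*(-9))) = 1/((48164 + 13207)*(-34 + 99/5)) = 1/(61371*(-71/5)) = (1/61371)*(-5/71) = -5/4357341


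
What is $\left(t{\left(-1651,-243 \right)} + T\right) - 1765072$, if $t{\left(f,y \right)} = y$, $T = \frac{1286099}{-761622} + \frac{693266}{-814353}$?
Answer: $- \frac{364967138643261563}{206743053522} \approx -1.7653 \cdot 10^{6}$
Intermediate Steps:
$T = - \frac{525115072133}{206743053522}$ ($T = 1286099 \left(- \frac{1}{761622}\right) + 693266 \left(- \frac{1}{814353}\right) = - \frac{1286099}{761622} - \frac{693266}{814353} = - \frac{525115072133}{206743053522} \approx -2.5399$)
$\left(t{\left(-1651,-243 \right)} + T\right) - 1765072 = \left(-243 - \frac{525115072133}{206743053522}\right) - 1765072 = - \frac{50763677077979}{206743053522} - 1765072 = - \frac{364967138643261563}{206743053522}$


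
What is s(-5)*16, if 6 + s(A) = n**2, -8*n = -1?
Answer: -383/4 ≈ -95.750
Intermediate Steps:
n = 1/8 (n = -1/8*(-1) = 1/8 ≈ 0.12500)
s(A) = -383/64 (s(A) = -6 + (1/8)**2 = -6 + 1/64 = -383/64)
s(-5)*16 = -383/64*16 = -383/4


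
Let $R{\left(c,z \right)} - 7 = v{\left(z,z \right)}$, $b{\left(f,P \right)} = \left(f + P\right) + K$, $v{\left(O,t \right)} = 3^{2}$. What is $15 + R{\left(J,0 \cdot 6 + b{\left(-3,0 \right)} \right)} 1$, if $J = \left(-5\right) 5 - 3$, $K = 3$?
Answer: $31$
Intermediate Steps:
$v{\left(O,t \right)} = 9$
$b{\left(f,P \right)} = 3 + P + f$ ($b{\left(f,P \right)} = \left(f + P\right) + 3 = \left(P + f\right) + 3 = 3 + P + f$)
$J = -28$ ($J = -25 - 3 = -28$)
$R{\left(c,z \right)} = 16$ ($R{\left(c,z \right)} = 7 + 9 = 16$)
$15 + R{\left(J,0 \cdot 6 + b{\left(-3,0 \right)} \right)} 1 = 15 + 16 \cdot 1 = 15 + 16 = 31$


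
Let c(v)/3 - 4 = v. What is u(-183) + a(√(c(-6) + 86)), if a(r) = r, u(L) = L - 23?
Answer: -206 + 4*√5 ≈ -197.06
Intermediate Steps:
u(L) = -23 + L
c(v) = 12 + 3*v
u(-183) + a(√(c(-6) + 86)) = (-23 - 183) + √((12 + 3*(-6)) + 86) = -206 + √((12 - 18) + 86) = -206 + √(-6 + 86) = -206 + √80 = -206 + 4*√5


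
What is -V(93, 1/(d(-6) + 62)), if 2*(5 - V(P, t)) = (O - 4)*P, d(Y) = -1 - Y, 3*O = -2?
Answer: -222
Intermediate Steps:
O = -⅔ (O = (⅓)*(-2) = -⅔ ≈ -0.66667)
V(P, t) = 5 + 7*P/3 (V(P, t) = 5 - (-⅔ - 4)*P/2 = 5 - (-7)*P/3 = 5 + 7*P/3)
-V(93, 1/(d(-6) + 62)) = -(5 + (7/3)*93) = -(5 + 217) = -1*222 = -222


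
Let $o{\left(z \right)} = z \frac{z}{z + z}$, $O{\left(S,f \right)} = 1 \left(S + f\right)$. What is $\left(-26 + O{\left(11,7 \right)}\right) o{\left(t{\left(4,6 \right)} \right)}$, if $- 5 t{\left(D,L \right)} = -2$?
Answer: $- \frac{8}{5} \approx -1.6$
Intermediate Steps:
$t{\left(D,L \right)} = \frac{2}{5}$ ($t{\left(D,L \right)} = \left(- \frac{1}{5}\right) \left(-2\right) = \frac{2}{5}$)
$O{\left(S,f \right)} = S + f$
$o{\left(z \right)} = \frac{z}{2}$ ($o{\left(z \right)} = z \frac{z}{2 z} = z z \frac{1}{2 z} = z \frac{1}{2} = \frac{z}{2}$)
$\left(-26 + O{\left(11,7 \right)}\right) o{\left(t{\left(4,6 \right)} \right)} = \left(-26 + \left(11 + 7\right)\right) \frac{1}{2} \cdot \frac{2}{5} = \left(-26 + 18\right) \frac{1}{5} = \left(-8\right) \frac{1}{5} = - \frac{8}{5}$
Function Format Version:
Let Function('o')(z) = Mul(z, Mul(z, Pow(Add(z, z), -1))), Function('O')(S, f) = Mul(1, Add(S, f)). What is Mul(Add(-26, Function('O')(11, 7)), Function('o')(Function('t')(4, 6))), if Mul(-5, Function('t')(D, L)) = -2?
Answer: Rational(-8, 5) ≈ -1.6000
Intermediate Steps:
Function('t')(D, L) = Rational(2, 5) (Function('t')(D, L) = Mul(Rational(-1, 5), -2) = Rational(2, 5))
Function('O')(S, f) = Add(S, f)
Function('o')(z) = Mul(Rational(1, 2), z) (Function('o')(z) = Mul(z, Mul(z, Pow(Mul(2, z), -1))) = Mul(z, Mul(z, Mul(Rational(1, 2), Pow(z, -1)))) = Mul(z, Rational(1, 2)) = Mul(Rational(1, 2), z))
Mul(Add(-26, Function('O')(11, 7)), Function('o')(Function('t')(4, 6))) = Mul(Add(-26, Add(11, 7)), Mul(Rational(1, 2), Rational(2, 5))) = Mul(Add(-26, 18), Rational(1, 5)) = Mul(-8, Rational(1, 5)) = Rational(-8, 5)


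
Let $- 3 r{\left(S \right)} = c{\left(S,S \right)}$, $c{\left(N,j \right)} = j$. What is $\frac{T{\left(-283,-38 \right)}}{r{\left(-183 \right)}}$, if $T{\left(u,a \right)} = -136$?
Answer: $- \frac{136}{61} \approx -2.2295$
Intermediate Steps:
$r{\left(S \right)} = - \frac{S}{3}$
$\frac{T{\left(-283,-38 \right)}}{r{\left(-183 \right)}} = - \frac{136}{\left(- \frac{1}{3}\right) \left(-183\right)} = - \frac{136}{61}$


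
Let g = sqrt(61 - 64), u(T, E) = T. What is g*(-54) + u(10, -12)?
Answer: 10 - 54*I*sqrt(3) ≈ 10.0 - 93.531*I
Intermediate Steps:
g = I*sqrt(3) (g = sqrt(-3) = I*sqrt(3) ≈ 1.732*I)
g*(-54) + u(10, -12) = (I*sqrt(3))*(-54) + 10 = -54*I*sqrt(3) + 10 = 10 - 54*I*sqrt(3)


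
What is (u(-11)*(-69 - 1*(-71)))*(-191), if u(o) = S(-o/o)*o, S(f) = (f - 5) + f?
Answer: -29414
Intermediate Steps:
S(f) = -5 + 2*f (S(f) = (-5 + f) + f = -5 + 2*f)
u(o) = -7*o (u(o) = (-5 + 2*(-o/o))*o = (-5 + 2*(-1*1))*o = (-5 + 2*(-1))*o = (-5 - 2)*o = -7*o)
(u(-11)*(-69 - 1*(-71)))*(-191) = ((-7*(-11))*(-69 - 1*(-71)))*(-191) = (77*(-69 + 71))*(-191) = (77*2)*(-191) = 154*(-191) = -29414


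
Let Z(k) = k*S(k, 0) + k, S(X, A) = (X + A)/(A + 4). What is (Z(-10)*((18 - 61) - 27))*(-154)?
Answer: 161700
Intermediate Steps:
S(X, A) = (A + X)/(4 + A)
Z(k) = k + k²/4 (Z(k) = k*((0 + k)/(4 + 0)) + k = k*(k/4) + k = k²/4 + k = k + k²/4)
(Z(-10)*((18 - 61) - 27))*(-154) = (((¼)*(-10)*(4 - 10))*((18 - 61) - 27))*(-154) = (((¼)*(-10)*(-6))*(-43 - 27))*(-154) = (15*(-70))*(-154) = -1050*(-154) = 161700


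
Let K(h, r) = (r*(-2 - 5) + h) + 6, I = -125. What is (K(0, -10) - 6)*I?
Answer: -8750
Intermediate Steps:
K(h, r) = 6 + h - 7*r (K(h, r) = (r*(-7) + h) + 6 = (-7*r + h) + 6 = (h - 7*r) + 6 = 6 + h - 7*r)
(K(0, -10) - 6)*I = ((6 + 0 - 7*(-10)) - 6)*(-125) = ((6 + 0 + 70) - 6)*(-125) = (76 - 6)*(-125) = 70*(-125) = -8750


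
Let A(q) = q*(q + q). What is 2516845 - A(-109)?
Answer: 2493083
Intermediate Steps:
A(q) = 2*q**2 (A(q) = q*(2*q) = 2*q**2)
2516845 - A(-109) = 2516845 - 2*(-109)**2 = 2516845 - 2*11881 = 2516845 - 1*23762 = 2516845 - 23762 = 2493083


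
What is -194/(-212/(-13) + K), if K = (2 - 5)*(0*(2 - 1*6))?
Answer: -1261/106 ≈ -11.896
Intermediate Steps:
K = 0 (K = -0*(2 - 6) = -0*(-4) = -3*0 = 0)
-194/(-212/(-13) + K) = -194/(-212/(-13) + 0) = -194/(-212*(-1/13) + 0) = -194/(212/13 + 0) = -194/212/13 = -194*13/212 = -1261/106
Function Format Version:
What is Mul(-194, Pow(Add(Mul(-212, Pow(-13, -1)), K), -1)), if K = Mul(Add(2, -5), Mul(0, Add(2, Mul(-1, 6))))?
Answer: Rational(-1261, 106) ≈ -11.896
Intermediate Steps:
K = 0 (K = Mul(-3, Mul(0, Add(2, -6))) = Mul(-3, Mul(0, -4)) = Mul(-3, 0) = 0)
Mul(-194, Pow(Add(Mul(-212, Pow(-13, -1)), K), -1)) = Mul(-194, Pow(Add(Mul(-212, Pow(-13, -1)), 0), -1)) = Mul(-194, Pow(Add(Mul(-212, Rational(-1, 13)), 0), -1)) = Mul(-194, Pow(Add(Rational(212, 13), 0), -1)) = Mul(-194, Pow(Rational(212, 13), -1)) = Mul(-194, Rational(13, 212)) = Rational(-1261, 106)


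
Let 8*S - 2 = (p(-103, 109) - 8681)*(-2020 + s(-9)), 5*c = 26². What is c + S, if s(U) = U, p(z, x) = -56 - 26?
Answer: 88906053/40 ≈ 2.2227e+6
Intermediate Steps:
p(z, x) = -82
c = 676/5 (c = (⅕)*26² = (⅕)*676 = 676/5 ≈ 135.20)
S = 17780129/8 (S = ¼ + ((-82 - 8681)*(-2020 - 9))/8 = ¼ + (-8763*(-2029))/8 = ¼ + (⅛)*17780127 = ¼ + 17780127/8 = 17780129/8 ≈ 2.2225e+6)
c + S = 676/5 + 17780129/8 = 88906053/40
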